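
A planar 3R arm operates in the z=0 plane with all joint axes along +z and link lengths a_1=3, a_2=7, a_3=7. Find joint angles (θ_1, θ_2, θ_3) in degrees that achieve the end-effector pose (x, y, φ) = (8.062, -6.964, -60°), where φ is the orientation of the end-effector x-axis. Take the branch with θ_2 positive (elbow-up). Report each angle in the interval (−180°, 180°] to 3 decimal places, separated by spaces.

wrist centre = target − a_3·(cos φ, sin φ) = (4.5620, -0.9018)
cos θ_2 = (21.6251−3²−7²)/(2·3·7) = -0.8661; θ_2 = 150.0049° (elbow-up)
β = atan2(-0.9018,4.5620) = -11.1821°; ψ = atan2(3.4995,-3.0625) = 131.1900°
θ_1 = β − ψ = -142.3721°
θ_3 = φ − θ_1 − θ_2 = -67.6328° (wrapped to (-180°,180°])

-142.372 150.005 -67.633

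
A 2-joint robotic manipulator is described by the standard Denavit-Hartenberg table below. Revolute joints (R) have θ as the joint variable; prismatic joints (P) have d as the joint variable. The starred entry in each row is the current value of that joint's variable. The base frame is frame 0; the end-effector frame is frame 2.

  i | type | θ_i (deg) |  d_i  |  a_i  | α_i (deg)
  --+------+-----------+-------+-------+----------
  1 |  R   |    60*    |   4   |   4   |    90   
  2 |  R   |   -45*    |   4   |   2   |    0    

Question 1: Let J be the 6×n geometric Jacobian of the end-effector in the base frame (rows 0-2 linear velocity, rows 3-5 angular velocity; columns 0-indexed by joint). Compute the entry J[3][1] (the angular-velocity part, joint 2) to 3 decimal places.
0.866

axis z_1 = (0.8660,-0.5000,0.0000); lever o_n−o_1 = (4.1712,-0.7753,-1.4142)
cross product → J_v[:, 1] = (0.7071,1.2247,1.4142)
J_ω[:, 1] = z_1
entry J[3][1] = 0.8660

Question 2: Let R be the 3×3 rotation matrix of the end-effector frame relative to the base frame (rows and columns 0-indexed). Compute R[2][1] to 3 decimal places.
0.707

End-effector y-axis (col 1 of R) = (0.3536,0.6124,0.7071)
R[2][1] = 0.7071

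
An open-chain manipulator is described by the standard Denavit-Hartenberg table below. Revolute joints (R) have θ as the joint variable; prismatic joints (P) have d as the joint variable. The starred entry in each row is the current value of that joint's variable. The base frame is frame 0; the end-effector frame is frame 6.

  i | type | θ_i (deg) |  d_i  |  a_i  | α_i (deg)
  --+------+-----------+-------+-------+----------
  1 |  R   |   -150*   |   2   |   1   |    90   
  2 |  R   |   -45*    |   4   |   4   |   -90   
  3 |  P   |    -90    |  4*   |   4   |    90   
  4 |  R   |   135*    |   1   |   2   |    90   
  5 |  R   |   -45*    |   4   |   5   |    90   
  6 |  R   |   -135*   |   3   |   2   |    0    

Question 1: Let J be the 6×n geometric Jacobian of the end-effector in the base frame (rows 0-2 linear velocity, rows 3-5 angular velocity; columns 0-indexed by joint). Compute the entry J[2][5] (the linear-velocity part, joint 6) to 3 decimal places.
-0.914

axis z_5 = (-0.3768,0.3598,-0.8536); lever o_n−o_5 = (0.6737,1.7828,-3.0607)
cross product → J_v[:, 5] = (0.4205,-1.7284,-0.9142)
J_ω[:, 5] = z_5
entry J[2][5] = -0.9142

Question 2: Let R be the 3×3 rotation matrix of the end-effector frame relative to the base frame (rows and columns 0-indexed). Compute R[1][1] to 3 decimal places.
-0.864

End-effector y-axis (col 1 of R) = (0.2103,-0.8642,-0.4571)
R[1][1] = -0.8642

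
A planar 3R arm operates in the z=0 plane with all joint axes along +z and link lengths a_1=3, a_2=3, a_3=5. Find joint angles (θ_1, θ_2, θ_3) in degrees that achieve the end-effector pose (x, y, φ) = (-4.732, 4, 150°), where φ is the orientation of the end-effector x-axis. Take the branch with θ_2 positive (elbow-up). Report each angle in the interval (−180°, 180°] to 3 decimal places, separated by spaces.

29.998 150.000 -29.998

wrist centre = target − a_3·(cos φ, sin φ) = (-0.4019, 1.5000)
cos θ_2 = (2.4115−3²−3²)/(2·3·3) = -0.8660; θ_2 = 150.0003° (elbow-up)
β = atan2(1.5000,-0.4019) = 104.9982°; ψ = atan2(1.5000,0.4019) = 75.0001°
θ_1 = β − ψ = 29.9981°
θ_3 = φ − θ_1 − θ_2 = -29.9983° (wrapped to (-180°,180°])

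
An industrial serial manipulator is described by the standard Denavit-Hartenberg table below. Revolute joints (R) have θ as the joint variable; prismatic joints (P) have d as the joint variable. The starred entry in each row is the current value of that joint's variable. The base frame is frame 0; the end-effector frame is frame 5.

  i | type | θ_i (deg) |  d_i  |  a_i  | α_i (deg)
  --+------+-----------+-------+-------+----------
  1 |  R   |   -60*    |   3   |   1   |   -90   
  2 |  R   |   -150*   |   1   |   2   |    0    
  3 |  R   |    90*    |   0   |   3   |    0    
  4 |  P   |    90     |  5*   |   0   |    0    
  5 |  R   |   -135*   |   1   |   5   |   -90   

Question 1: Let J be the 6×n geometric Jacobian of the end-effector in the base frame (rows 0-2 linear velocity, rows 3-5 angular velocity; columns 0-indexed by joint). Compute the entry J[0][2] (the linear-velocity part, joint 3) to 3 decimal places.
axis z_2 = (0.8660,0.5000,0.0000); lever o_n−o_2 = (5.2991,2.8217,7.4277)
cross product → J_v[:, 2] = (3.7139,-6.4326,-0.2059)
J_ω[:, 2] = z_2
entry J[0][2] = 3.7139

3.714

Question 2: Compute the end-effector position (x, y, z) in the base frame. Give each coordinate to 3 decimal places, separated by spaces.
after link 1: o_1 = (0.5000, -0.8660, 3.0000)
after link 2: o_2 = (0.5000, 1.1340, 4.0000)
after link 3: o_3 = (1.2500, -0.1651, 6.5981)
after link 4: o_4 = (5.5801, 2.3349, 6.5981)
after link 5: o_5 = (5.7991, 3.9557, 11.4277)

5.799 3.956 11.428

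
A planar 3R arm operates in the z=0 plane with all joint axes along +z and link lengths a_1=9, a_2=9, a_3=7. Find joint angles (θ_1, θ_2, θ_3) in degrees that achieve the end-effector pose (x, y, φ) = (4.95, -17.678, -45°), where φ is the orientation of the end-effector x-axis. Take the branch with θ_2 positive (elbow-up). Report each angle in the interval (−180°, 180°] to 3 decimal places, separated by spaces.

wrist centre = target − a_3·(cos φ, sin φ) = (0.0003, -12.7283)
cos θ_2 = (162.0084−9²−9²)/(2·9·9) = 0.0001; θ_2 = 89.9970° (elbow-up)
β = atan2(-12.7283,0.0003) = -89.9989°; ψ = atan2(9.0000,9.0005) = 44.9985°
θ_1 = β − ψ = -134.9974°
θ_3 = φ − θ_1 − θ_2 = 0.0004° (wrapped to (-180°,180°])

-134.997 89.997 0.000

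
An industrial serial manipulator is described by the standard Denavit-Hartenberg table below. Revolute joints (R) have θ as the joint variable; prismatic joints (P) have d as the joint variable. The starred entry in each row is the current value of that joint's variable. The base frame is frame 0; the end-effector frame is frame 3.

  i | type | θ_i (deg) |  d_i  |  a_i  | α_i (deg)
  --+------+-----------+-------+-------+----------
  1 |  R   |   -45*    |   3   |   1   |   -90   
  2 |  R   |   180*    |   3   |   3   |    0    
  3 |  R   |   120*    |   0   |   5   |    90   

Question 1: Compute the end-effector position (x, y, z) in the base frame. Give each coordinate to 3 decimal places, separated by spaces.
2.475 1.768 7.330

after link 1: o_1 = (0.7071, -0.7071, 3.0000)
after link 2: o_2 = (0.7071, 3.5355, 3.0000)
after link 3: o_3 = (2.4749, 1.7678, 7.3301)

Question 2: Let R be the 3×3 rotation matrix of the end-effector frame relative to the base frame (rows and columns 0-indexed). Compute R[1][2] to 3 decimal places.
0.612

End-effector z-axis (col 2 of R) = (-0.6124,0.6124,0.5000)
R[1][2] = 0.6124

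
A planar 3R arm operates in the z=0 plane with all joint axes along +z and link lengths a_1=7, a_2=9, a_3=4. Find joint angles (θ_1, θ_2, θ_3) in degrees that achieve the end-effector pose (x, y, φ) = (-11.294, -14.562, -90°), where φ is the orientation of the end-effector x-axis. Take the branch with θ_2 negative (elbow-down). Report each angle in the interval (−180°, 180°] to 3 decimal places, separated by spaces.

wrist centre = target − a_3·(cos φ, sin φ) = (-11.2940, -10.5620)
cos θ_2 = (239.1103−7²−9²)/(2·7·9) = 0.8660; θ_2 = -30.0081° (elbow-down)
β = atan2(-10.5620,-11.2940) = -136.9182°; ψ = atan2(-4.5011,14.7936) = -16.9229°
θ_1 = β − ψ = -119.9953°
θ_3 = φ − θ_1 − θ_2 = 60.0034° (wrapped to (-180°,180°])

-119.995 -30.008 60.003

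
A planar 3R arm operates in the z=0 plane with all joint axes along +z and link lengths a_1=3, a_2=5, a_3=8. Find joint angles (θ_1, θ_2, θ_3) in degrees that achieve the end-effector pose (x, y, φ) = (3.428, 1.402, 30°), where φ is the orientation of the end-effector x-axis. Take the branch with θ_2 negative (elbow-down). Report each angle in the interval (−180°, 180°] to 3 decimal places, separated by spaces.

-60.004 -119.998 -149.998

wrist centre = target − a_3·(cos φ, sin φ) = (-3.5002, -2.5980)
cos θ_2 = (19.0010−3²−5²)/(2·3·5) = -0.5000; θ_2 = -119.9977° (elbow-down)
β = atan2(-2.5980,-3.5002) = -143.4156°; ψ = atan2(-4.3302,0.5002) = -83.4111°
θ_1 = β − ψ = -60.0045°
θ_3 = φ − θ_1 − θ_2 = -149.9978° (wrapped to (-180°,180°])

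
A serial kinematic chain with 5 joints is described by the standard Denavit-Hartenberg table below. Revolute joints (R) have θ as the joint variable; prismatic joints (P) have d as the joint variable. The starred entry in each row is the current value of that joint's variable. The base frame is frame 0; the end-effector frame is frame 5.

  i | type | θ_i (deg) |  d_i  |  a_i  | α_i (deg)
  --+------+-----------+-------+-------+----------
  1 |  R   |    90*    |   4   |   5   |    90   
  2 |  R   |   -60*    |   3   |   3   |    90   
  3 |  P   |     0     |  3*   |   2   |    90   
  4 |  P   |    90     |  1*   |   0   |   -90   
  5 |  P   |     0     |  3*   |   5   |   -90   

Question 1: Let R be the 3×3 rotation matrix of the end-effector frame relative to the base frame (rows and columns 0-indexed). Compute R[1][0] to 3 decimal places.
End-effector x-axis (col 0 of R) = (0.0000,-0.8660,-0.5000)
R[1][0] = -0.8660

-0.866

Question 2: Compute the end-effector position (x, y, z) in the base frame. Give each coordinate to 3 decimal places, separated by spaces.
after link 1: o_1 = (0.0000, 5.0000, 4.0000)
after link 2: o_2 = (3.0000, 6.5000, 1.4019)
after link 3: o_3 = (3.0000, 4.9019, -1.8301)
after link 4: o_4 = (2.0000, 4.9019, -1.8301)
after link 5: o_5 = (2.0000, -0.9282, -1.7321)

2.000 -0.928 -1.732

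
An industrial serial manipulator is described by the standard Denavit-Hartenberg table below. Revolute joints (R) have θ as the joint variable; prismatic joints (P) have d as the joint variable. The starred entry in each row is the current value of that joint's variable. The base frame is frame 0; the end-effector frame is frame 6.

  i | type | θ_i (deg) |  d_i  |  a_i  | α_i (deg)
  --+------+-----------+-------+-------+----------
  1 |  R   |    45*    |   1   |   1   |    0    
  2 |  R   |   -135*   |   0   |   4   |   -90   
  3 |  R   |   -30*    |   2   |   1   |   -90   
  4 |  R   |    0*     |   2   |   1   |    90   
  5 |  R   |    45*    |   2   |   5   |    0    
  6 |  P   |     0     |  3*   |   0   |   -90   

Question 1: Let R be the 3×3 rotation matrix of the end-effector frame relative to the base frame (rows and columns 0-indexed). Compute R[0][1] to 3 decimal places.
-1.000

End-effector y-axis (col 1 of R) = (-1.0000,0.0000,-0.0000)
R[0][1] = -1.0000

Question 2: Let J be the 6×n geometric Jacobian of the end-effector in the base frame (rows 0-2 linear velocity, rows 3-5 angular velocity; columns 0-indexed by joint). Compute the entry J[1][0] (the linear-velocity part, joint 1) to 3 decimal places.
axis z_0 = ẑ; lever o_n−o_0 = (7.7071,-10.8546,-1.0261)
cross product → J_v[:, 0] = (10.8546,7.7071,-0.0000)
J_ω[:, 0] = z_0
entry J[1][0] = 7.7071

7.707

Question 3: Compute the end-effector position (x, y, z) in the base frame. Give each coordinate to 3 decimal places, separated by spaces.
7.707 -10.855 -1.026

after link 1: o_1 = (0.7071, 0.7071, 1.0000)
after link 2: o_2 = (0.7071, -3.2929, 1.0000)
after link 3: o_3 = (2.7071, -4.1589, 1.5000)
after link 4: o_4 = (2.7071, -6.0249, 0.2679)
after link 5: o_5 = (4.7071, -10.8546, -1.0261)
after link 6: o_6 = (7.7071, -10.8546, -1.0261)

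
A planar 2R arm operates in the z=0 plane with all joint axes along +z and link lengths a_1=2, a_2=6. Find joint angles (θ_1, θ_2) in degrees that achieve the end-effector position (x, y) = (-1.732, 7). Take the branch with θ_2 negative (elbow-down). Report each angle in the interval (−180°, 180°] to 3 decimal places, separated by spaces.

cos θ_2 = (51.9998−2²−6²)/(2·2·6) = 0.5000; θ_2 = -60.0005° (elbow-down)
β = atan2(7.0000,-1.7320) = 103.8975°; ψ = atan2(-5.1962,5.0000) = -46.1025°
θ_1 = β − ψ = 150.0000°

150.000 -60.000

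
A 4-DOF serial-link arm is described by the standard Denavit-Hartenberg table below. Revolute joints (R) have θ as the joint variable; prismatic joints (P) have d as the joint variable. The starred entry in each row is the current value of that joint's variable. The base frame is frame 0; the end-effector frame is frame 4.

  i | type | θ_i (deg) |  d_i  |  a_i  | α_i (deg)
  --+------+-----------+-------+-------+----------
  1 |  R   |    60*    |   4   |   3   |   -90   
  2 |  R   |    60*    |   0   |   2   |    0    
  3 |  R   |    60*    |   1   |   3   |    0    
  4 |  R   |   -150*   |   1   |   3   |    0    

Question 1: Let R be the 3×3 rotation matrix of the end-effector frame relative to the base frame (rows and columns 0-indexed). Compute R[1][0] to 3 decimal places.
0.750

End-effector x-axis (col 0 of R) = (0.4330,0.7500,0.5000)
R[1][0] = 0.7500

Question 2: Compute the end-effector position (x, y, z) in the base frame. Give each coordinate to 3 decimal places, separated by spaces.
0.817 5.415 1.170

after link 1: o_1 = (1.5000, 2.5981, 4.0000)
after link 2: o_2 = (2.0000, 3.4641, 2.2679)
after link 3: o_3 = (0.3840, 2.6651, -0.3301)
after link 4: o_4 = (0.8170, 5.4151, 1.1699)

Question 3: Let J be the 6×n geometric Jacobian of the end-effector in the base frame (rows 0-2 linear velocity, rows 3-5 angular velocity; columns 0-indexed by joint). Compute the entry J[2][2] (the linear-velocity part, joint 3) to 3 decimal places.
-1.098

axis z_2 = (-0.8660,0.5000,0.0000); lever o_n−o_2 = (-1.1830,1.9510,-1.0981)
cross product → J_v[:, 2] = (-0.5490,-0.9510,-1.0981)
J_ω[:, 2] = z_2
entry J[2][2] = -1.0981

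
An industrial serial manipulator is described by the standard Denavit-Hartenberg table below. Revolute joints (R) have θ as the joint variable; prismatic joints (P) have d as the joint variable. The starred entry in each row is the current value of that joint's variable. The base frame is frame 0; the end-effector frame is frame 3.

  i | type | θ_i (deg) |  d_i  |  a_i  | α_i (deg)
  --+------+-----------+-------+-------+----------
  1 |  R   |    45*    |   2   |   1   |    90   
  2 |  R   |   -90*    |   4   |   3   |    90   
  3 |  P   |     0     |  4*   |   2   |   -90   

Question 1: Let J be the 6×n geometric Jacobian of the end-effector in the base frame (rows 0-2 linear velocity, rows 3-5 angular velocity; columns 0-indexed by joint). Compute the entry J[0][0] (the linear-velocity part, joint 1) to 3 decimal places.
4.950

axis z_0 = ẑ; lever o_n−o_0 = (0.7071,-4.9497,-3.0000)
cross product → J_v[:, 0] = (4.9497,0.7071,-0.0000)
J_ω[:, 0] = z_0
entry J[0][0] = 4.9497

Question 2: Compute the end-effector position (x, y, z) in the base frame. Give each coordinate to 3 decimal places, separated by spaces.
0.707 -4.950 -3.000

after link 1: o_1 = (0.7071, 0.7071, 2.0000)
after link 2: o_2 = (3.5355, -2.1213, -1.0000)
after link 3: o_3 = (0.7071, -4.9497, -3.0000)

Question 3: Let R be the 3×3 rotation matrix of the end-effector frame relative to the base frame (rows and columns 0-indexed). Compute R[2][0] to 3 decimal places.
-1.000

End-effector x-axis (col 0 of R) = (0.0000,-0.0000,-1.0000)
R[2][0] = -1.0000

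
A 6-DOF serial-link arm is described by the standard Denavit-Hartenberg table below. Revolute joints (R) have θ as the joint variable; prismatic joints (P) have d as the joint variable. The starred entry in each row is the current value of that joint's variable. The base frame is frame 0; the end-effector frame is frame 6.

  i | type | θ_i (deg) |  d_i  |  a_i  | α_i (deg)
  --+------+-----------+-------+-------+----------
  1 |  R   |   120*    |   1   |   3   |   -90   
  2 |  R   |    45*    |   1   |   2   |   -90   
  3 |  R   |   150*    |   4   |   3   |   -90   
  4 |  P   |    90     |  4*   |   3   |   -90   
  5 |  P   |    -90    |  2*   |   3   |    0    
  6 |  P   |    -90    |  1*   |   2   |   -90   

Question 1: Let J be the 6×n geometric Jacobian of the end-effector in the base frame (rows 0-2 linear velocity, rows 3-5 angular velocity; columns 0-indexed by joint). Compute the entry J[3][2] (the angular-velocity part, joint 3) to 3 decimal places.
0.354

axis z_2 = (0.3536,-0.6124,-0.7071); lever o_n−o_2 = (-2.9519,-7.0115,0.3536)
cross product → J_v[:, 2] = (-5.1744,1.9623,-4.2866)
J_ω[:, 2] = z_2
entry J[3][2] = 0.3536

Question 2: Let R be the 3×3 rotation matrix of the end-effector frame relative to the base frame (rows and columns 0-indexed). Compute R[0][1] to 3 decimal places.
End-effector y-axis (col 1 of R) = (0.7392,-0.2803,0.6124)
R[0][1] = 0.7392

0.739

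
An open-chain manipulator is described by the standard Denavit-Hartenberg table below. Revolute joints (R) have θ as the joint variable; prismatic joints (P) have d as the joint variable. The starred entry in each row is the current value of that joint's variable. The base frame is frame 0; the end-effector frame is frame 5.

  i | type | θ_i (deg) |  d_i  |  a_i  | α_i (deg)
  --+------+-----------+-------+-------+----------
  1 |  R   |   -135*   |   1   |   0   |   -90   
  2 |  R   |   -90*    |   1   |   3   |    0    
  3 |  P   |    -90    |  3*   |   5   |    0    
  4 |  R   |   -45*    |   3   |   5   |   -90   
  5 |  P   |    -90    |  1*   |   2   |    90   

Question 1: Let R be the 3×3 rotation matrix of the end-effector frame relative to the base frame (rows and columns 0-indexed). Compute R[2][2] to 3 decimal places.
End-effector z-axis (col 2 of R) = (-0.5000,-0.5000,0.7071)
R[2][2] = 0.7071

0.707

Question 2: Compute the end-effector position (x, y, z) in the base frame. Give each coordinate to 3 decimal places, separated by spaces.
12.899 0.172 1.172

after link 1: o_1 = (0.0000, 0.0000, 1.0000)
after link 2: o_2 = (0.7071, -0.7071, 4.0000)
after link 3: o_3 = (6.3640, 0.7071, 4.0000)
after link 4: o_4 = (10.9853, 1.0858, 0.4645)
after link 5: o_5 = (12.8995, 0.1716, 1.1716)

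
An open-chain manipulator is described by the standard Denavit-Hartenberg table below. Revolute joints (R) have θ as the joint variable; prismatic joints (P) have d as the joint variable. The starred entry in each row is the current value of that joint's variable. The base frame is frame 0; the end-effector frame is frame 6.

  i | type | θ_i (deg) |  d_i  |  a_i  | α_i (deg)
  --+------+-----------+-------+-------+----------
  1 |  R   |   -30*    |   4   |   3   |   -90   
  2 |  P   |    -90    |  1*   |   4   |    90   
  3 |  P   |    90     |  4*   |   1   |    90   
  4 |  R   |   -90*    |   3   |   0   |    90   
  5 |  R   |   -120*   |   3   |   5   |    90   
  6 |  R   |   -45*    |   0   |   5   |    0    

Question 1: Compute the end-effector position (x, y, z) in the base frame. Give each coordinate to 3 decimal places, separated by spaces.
-3.294 4.830 3.608

after link 1: o_1 = (2.5981, -1.5000, 4.0000)
after link 2: o_2 = (3.0981, -0.6340, 8.0000)
after link 3: o_3 = (0.1340, 2.2321, 8.0000)
after link 4: o_4 = (0.1340, 2.2321, 11.0000)
after link 5: o_5 = (-3.5311, 0.8840, 6.6699)
after link 6: o_6 = (-3.2943, 4.8297, 3.6080)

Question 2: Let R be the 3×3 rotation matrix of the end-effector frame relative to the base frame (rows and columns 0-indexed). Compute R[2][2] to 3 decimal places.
0.500

End-effector z-axis (col 2 of R) = (-0.7500,0.4330,0.5000)
R[2][2] = 0.5000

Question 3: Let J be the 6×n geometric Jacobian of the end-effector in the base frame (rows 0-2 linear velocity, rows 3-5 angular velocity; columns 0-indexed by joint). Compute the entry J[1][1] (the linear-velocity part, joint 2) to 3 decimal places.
prismatic axis z_1 = (0.5000,0.8660,0.0000)
J_v[:, 1] = z_1; J_ω[:, 1] = (0,0,0)
entry J[1][1] = 0.8660

0.866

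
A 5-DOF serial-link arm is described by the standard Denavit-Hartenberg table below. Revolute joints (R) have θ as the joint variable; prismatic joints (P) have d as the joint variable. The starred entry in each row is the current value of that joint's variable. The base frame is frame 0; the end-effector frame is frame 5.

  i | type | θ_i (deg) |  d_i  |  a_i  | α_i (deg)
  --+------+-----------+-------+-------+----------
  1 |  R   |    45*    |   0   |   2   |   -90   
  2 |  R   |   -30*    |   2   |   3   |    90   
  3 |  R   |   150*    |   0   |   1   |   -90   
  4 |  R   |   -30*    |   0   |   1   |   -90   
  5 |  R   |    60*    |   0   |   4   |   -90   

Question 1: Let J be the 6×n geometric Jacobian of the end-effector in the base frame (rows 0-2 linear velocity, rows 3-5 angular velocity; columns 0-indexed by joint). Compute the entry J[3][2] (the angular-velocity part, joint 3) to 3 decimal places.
axis z_2 = (-0.3536,-0.3536,0.8660); lever o_n−o_2 = (-4.7713,2.0156,0.6071)
cross product → J_v[:, 2] = (-1.9602,-3.9174,-2.3995)
J_ω[:, 2] = z_2
entry J[3][2] = -0.3536

-0.354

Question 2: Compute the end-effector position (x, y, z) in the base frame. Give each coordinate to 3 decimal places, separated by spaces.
after link 1: o_1 = (1.4142, 1.4142, 0.0000)
after link 2: o_2 = (1.8371, 4.6655, 1.5000)
after link 3: o_3 = (0.9532, 4.4888, 1.0670)
after link 4: o_4 = (0.0110, 4.1589, 1.1250)
after link 5: o_5 = (-2.9342, 6.6811, 2.1071)

-2.934 6.681 2.107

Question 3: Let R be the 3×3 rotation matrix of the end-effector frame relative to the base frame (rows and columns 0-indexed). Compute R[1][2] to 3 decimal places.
End-effector z-axis (col 2 of R) = (0.6629,0.7450,0.0748)
R[1][2] = 0.7450

0.745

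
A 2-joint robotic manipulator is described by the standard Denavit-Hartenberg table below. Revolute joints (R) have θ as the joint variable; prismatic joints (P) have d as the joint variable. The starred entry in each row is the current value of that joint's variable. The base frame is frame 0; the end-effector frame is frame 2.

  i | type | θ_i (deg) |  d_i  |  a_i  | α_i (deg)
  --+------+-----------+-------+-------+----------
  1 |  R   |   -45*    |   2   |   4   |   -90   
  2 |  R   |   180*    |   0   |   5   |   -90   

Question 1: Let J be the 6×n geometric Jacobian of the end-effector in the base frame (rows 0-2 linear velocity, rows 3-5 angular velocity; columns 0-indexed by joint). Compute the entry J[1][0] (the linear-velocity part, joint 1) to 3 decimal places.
-0.707

axis z_0 = ẑ; lever o_n−o_0 = (-0.7071,0.7071,2.0000)
cross product → J_v[:, 0] = (-0.7071,-0.7071,0.0000)
J_ω[:, 0] = z_0
entry J[1][0] = -0.7071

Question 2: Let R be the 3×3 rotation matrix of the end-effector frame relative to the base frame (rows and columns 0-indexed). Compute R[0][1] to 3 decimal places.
-0.707

End-effector y-axis (col 1 of R) = (-0.7071,-0.7071,0.0000)
R[0][1] = -0.7071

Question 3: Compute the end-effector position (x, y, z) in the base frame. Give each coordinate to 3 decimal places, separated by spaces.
after link 1: o_1 = (2.8284, -2.8284, 2.0000)
after link 2: o_2 = (-0.7071, 0.7071, 2.0000)

-0.707 0.707 2.000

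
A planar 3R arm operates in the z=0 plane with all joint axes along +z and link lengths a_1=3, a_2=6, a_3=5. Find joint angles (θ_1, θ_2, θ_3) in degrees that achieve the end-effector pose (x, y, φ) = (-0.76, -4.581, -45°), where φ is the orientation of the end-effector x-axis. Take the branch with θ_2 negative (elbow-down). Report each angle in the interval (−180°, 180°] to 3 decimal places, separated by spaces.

wrist centre = target − a_3·(cos φ, sin φ) = (-4.2955, -1.0455)
cos θ_2 = (19.5446−3²−6²)/(2·3·6) = -0.7071; θ_2 = -134.9990° (elbow-down)
β = atan2(-1.0455,-4.2955) = -166.3211°; ψ = atan2(-4.2427,-1.2426) = -106.3237°
θ_1 = β − ψ = -59.9973°
θ_3 = φ − θ_1 − θ_2 = 149.9963° (wrapped to (-180°,180°])

-59.997 -134.999 149.996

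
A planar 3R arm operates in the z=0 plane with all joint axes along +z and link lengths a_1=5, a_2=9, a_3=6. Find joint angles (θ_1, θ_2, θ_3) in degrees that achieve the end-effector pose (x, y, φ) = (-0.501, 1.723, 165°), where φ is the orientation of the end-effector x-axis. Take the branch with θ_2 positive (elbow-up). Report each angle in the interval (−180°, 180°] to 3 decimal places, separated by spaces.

-119.991 149.996 134.996

wrist centre = target − a_3·(cos φ, sin φ) = (5.2946, 0.1701)
cos θ_2 = (28.0612−5²−9²)/(2·5·9) = -0.8660; θ_2 = 149.9955° (elbow-up)
β = atan2(0.1701,5.2946) = 1.8400°; ψ = atan2(4.5006,-2.7939) = 121.8311°
θ_1 = β − ψ = -119.9911°
θ_3 = φ − θ_1 − θ_2 = 134.9956° (wrapped to (-180°,180°])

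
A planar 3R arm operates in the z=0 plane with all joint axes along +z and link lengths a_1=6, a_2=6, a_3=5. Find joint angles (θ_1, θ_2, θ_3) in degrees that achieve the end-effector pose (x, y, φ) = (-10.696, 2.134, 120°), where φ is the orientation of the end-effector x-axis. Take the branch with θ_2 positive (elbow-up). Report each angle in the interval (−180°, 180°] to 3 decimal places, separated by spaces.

149.999 90.002 -120.001

wrist centre = target − a_3·(cos φ, sin φ) = (-8.1960, -2.1961)
cos θ_2 = (71.9974−6²−6²)/(2·6·6) = -0.0000; θ_2 = 90.0021° (elbow-up)
β = atan2(-2.1961,-8.1960) = -164.9999°; ψ = atan2(6.0000,5.9998) = 45.0010°
θ_1 = β − ψ = -210.0009°
θ_3 = φ − θ_1 − θ_2 = -120.0011° (wrapped to (-180°,180°])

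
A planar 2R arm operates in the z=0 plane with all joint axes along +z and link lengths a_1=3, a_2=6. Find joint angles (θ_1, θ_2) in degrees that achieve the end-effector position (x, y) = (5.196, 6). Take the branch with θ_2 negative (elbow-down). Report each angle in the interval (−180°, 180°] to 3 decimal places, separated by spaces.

90.003 -60.003

cos θ_2 = (62.9984−3²−6²)/(2·3·6) = 0.5000; θ_2 = -60.0029° (elbow-down)
β = atan2(6.0000,5.1960) = 49.1074°; ψ = atan2(-5.1963,5.9997) = -40.8955°
θ_1 = β − ψ = 90.0029°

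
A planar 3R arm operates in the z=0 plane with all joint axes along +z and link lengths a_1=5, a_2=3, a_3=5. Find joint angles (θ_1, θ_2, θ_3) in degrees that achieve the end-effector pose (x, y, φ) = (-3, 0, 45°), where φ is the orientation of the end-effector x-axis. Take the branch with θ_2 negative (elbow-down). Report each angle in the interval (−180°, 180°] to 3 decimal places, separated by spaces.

wrist centre = target − a_3·(cos φ, sin φ) = (-6.5355, -3.5355)
cos θ_2 = (55.2132−5²−3²)/(2·5·3) = 0.7071; θ_2 = -45.0000° (elbow-down)
β = atan2(-3.5355,-6.5355) = -151.5879°; ψ = atan2(-2.1213,7.1213) = -16.5879°
θ_1 = β − ψ = -135.0000°
θ_3 = φ − θ_1 − θ_2 = -135.0000° (wrapped to (-180°,180°])

-135.000 -45.000 -135.000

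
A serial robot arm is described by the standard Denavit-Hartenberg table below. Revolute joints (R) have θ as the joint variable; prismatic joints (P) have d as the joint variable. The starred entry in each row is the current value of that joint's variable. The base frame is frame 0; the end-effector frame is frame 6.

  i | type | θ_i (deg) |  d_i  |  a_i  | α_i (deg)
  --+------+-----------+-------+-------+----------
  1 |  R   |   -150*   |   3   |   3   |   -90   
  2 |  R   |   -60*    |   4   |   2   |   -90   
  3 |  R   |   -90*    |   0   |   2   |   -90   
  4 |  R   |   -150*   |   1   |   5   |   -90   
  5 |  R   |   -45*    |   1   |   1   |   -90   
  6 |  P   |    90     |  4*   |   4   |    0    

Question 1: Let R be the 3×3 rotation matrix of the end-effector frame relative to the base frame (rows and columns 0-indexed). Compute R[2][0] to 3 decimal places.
End-effector x-axis (col 0 of R) = (0.3995,0.8080,0.4330)
R[2][0] = 0.4330

0.433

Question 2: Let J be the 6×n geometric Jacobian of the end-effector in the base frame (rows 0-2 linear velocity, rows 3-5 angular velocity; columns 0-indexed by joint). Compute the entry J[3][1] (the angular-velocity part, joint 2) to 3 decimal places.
0.500

axis z_1 = (0.5000,-0.8660,0.0000); lever o_n−o_1 = (-3.0787,1.5619,-0.0739)
cross product → J_v[:, 1] = (0.0640,0.0369,-1.8853)
J_ω[:, 1] = z_1
entry J[3][1] = 0.5000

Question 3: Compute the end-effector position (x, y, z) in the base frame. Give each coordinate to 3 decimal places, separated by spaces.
after link 1: o_1 = (-2.5981, -1.5000, 3.0000)
after link 2: o_2 = (-1.4641, -5.4641, 4.7321)
after link 3: o_3 = (-0.4641, -7.1962, 4.7321)
after link 4: o_4 = (-4.9372, -4.7787, 4.3481)
after link 5: o_5 = (-6.2142, -5.3862, 4.3507)
after link 6: o_6 = (-5.6768, 0.0619, 2.9261)

-5.677 0.062 2.926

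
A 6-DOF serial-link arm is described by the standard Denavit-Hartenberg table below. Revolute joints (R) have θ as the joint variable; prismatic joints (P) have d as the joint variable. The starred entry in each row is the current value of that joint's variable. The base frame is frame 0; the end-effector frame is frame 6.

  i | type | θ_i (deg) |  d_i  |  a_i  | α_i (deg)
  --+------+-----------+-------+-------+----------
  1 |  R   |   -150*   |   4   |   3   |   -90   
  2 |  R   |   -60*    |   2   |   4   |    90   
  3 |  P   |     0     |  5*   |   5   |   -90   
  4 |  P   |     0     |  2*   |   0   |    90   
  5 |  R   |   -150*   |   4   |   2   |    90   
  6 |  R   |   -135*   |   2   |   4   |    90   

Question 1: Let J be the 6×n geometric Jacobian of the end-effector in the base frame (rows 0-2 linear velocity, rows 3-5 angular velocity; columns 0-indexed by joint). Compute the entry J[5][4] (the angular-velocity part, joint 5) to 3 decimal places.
0.500

axis z_4 = (0.7500,0.4330,0.5000); lever o_n−o_4 = (2.0742,-1.2808,0.3411)
cross product → J_v[:, 4] = (0.7881,0.7813,-1.8587)
J_ω[:, 4] = z_4
entry J[5][4] = 0.5000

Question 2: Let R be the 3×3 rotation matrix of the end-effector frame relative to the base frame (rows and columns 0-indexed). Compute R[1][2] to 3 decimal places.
End-effector z-axis (col 2 of R) = (0.4419,-0.1531,0.8839)
R[1][2] = -0.1531

-0.153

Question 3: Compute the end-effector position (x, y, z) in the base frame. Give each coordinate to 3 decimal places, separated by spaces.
1.329 -6.330 14.635

after link 1: o_1 = (-2.5981, -1.5000, 4.0000)
after link 2: o_2 = (-3.3301, -4.2321, 7.4641)
after link 3: o_3 = (-1.7452, -3.3170, 14.2942)
after link 4: o_4 = (-0.7452, -5.0490, 14.2942)
after link 5: o_5 = (2.5048, -2.0179, 14.7942)
after link 6: o_6 = (1.3290, -6.3298, 14.6353)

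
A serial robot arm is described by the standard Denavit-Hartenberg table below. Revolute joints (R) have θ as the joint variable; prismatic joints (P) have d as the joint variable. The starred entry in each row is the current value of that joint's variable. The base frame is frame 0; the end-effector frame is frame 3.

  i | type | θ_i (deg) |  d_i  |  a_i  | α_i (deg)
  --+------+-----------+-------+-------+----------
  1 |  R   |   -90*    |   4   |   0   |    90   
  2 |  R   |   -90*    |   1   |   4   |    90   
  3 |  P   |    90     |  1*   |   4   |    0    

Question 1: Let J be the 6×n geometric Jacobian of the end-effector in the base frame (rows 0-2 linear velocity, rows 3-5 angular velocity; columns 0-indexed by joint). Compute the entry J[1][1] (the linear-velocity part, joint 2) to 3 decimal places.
axis z_1 = (-1.0000,-0.0000,0.0000); lever o_n−o_1 = (-5.0000,1.0000,-4.0000)
cross product → J_v[:, 1] = (0.0000,-4.0000,-1.0000)
J_ω[:, 1] = z_1
entry J[1][1] = -4.0000

-4.000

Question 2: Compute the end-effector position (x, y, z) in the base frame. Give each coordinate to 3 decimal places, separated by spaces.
after link 1: o_1 = (0.0000, 0.0000, 4.0000)
after link 2: o_2 = (-1.0000, -0.0000, 0.0000)
after link 3: o_3 = (-5.0000, 1.0000, 0.0000)

-5.000 1.000 0.000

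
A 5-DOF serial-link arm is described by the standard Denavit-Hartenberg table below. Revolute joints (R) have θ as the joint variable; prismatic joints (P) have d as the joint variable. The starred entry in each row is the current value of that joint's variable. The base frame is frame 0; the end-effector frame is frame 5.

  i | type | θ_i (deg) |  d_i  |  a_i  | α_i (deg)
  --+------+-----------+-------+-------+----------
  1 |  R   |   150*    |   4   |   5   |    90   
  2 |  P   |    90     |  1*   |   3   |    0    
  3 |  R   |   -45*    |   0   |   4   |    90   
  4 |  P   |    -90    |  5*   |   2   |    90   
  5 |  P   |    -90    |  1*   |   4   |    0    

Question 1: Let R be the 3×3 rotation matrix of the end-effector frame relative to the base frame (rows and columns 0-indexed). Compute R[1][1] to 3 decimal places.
End-effector y-axis (col 1 of R) = (-0.5000,-0.8660,-0.0000)
R[1][1] = -0.8660

-0.866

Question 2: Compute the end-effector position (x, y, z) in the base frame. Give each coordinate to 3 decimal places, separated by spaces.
after link 1: o_1 = (-4.3301, 2.5000, 4.0000)
after link 2: o_2 = (-3.8301, 3.3660, 7.0000)
after link 3: o_3 = (-6.2796, 4.7802, 9.8284)
after link 4: o_4 = (-10.3415, 4.8160, 6.2929)
after link 5: o_5 = (-7.2796, 3.0482, 8.4142)

-7.280 3.048 8.414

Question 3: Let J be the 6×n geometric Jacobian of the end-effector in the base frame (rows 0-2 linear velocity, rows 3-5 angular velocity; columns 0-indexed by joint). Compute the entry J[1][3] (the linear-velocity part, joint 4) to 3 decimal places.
prismatic axis z_3 = (-0.6124,0.3536,-0.7071)
J_v[:, 3] = z_3; J_ω[:, 3] = (0,0,0)
entry J[1][3] = 0.3536

0.354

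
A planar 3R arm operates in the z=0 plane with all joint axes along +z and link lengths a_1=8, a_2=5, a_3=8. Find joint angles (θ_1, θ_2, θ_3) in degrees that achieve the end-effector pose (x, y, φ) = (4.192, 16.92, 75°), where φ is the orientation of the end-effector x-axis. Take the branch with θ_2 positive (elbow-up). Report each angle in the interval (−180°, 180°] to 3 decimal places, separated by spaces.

45.000 89.997 -59.997

wrist centre = target − a_3·(cos φ, sin φ) = (2.1214, 9.1926)
cos θ_2 = (89.0043−8²−5²)/(2·8·5) = 0.0001; θ_2 = 89.9969° (elbow-up)
β = atan2(9.1926,2.1214) = 77.0049°; ψ = atan2(5.0000,8.0003) = 32.0045°
θ_1 = β − ψ = 45.0004°
θ_3 = φ − θ_1 − θ_2 = -59.9973° (wrapped to (-180°,180°])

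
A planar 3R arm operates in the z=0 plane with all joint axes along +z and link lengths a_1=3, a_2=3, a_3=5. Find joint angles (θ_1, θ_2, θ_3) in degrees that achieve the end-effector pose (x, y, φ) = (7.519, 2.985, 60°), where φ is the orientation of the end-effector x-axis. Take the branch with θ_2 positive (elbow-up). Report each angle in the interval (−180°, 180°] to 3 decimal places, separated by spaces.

wrist centre = target − a_3·(cos φ, sin φ) = (5.0190, -1.3451)
cos θ_2 = (26.9997−3²−3²)/(2·3·3) = 0.5000; θ_2 = 60.0010° (elbow-up)
β = atan2(-1.3451,5.0190) = -15.0031°; ψ = atan2(2.5981,4.5000) = 30.0005°
θ_1 = β − ψ = -45.0036°
θ_3 = φ − θ_1 − θ_2 = 45.0026° (wrapped to (-180°,180°])

-45.004 60.001 45.003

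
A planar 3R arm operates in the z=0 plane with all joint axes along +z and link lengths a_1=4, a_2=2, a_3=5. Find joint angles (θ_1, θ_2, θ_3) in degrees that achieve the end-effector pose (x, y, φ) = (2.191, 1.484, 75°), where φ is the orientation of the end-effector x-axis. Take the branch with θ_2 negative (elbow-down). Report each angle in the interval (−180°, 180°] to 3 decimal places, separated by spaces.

wrist centre = target − a_3·(cos φ, sin φ) = (0.8969, -3.3456)
cos θ_2 = (11.9977−4²−2²)/(2·4·2) = -0.5001; θ_2 = -120.0096° (elbow-down)
β = atan2(-3.3456,0.8969) = -74.9929°; ψ = atan2(-1.7319,2.9997) = -30.0000°
θ_1 = β − ψ = -44.9929°
θ_3 = φ − θ_1 − θ_2 = -119.9975° (wrapped to (-180°,180°])

-44.993 -120.010 -119.998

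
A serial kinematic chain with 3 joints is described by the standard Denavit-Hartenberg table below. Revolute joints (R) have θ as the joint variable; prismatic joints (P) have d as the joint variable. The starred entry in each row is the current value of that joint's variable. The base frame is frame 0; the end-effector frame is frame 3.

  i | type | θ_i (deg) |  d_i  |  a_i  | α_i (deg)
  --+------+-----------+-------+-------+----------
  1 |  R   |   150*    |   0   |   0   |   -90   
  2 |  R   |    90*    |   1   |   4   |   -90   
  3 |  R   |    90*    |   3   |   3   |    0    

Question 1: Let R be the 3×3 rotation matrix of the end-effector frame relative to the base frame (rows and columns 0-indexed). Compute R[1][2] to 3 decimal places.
End-effector z-axis (col 2 of R) = (0.8660,-0.5000,-0.0000)
R[1][2] = -0.5000

-0.500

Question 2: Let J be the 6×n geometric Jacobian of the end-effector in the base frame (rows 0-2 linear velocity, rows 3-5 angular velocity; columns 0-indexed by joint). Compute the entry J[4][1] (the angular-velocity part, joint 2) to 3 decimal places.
axis z_1 = (-0.5000,-0.8660,0.0000); lever o_n−o_1 = (3.5981,0.2321,-4.0000)
cross product → J_v[:, 1] = (3.4641,-2.0000,3.0000)
J_ω[:, 1] = z_1
entry J[4][1] = -0.8660

-0.866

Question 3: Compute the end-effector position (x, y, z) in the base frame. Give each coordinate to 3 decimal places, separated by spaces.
after link 1: o_1 = (0.0000, 0.0000, 0.0000)
after link 2: o_2 = (-0.5000, -0.8660, -4.0000)
after link 3: o_3 = (3.5981, 0.2321, -4.0000)

3.598 0.232 -4.000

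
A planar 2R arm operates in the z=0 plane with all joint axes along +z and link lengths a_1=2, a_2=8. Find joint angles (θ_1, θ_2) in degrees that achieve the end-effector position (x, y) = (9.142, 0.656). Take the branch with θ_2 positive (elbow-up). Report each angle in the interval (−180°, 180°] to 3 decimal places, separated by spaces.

cos θ_2 = (84.0065−2²−8²)/(2·2·8) = 0.5002; θ_2 = 59.9866° (elbow-up)
β = atan2(0.6560,9.1420) = 4.1043°; ψ = atan2(6.9273,6.0016) = 49.0951°
θ_1 = β − ψ = -44.9908°

-44.991 59.987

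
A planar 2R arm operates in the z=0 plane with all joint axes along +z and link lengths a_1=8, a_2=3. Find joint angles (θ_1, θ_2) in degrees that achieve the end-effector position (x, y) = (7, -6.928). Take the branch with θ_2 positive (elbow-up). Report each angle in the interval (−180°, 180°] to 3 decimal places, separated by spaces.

cos θ_2 = (96.9972−8²−3²)/(2·8·3) = 0.4999; θ_2 = 60.0039° (elbow-up)
β = atan2(-6.9280,7.0000) = -44.7038°; ψ = atan2(2.5982,9.4998) = 15.2962°
θ_1 = β − ψ = -60.0000°

-60.000 60.004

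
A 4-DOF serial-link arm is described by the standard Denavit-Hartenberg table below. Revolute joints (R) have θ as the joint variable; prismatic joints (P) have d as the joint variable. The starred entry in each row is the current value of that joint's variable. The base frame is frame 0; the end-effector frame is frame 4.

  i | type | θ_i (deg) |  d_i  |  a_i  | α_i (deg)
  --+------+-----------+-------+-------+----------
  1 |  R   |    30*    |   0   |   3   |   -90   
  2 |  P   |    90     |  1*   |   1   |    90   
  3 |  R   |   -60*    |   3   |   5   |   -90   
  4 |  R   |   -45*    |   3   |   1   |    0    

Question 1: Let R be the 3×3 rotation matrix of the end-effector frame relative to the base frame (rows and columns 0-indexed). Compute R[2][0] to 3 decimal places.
-0.354

End-effector x-axis (col 0 of R) = (0.9186,-0.1768,-0.3536)
R[2][0] = -0.3536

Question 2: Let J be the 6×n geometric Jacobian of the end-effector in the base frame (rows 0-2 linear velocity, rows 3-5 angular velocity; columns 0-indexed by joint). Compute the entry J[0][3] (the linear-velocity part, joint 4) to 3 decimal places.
axis z_3 = (-0.2500,0.4330,-0.8660); lever o_n−o_3 = (0.1686,1.1223,-2.9516)
cross product → J_v[:, 3] = (-0.3062,-0.8839,-0.3536)
J_ω[:, 3] = z_3
entry J[0][3] = -0.3062

-0.306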